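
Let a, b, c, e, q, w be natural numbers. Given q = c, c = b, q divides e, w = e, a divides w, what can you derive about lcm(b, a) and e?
lcm(b, a) divides e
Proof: Because q = c and c = b, q = b. q divides e, so b divides e. w = e and a divides w, hence a divides e. b divides e, so lcm(b, a) divides e.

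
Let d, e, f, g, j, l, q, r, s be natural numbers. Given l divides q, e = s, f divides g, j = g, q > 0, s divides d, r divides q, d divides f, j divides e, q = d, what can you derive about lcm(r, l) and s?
lcm(r, l) ≤ s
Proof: d divides f and f divides g, so d divides g. Since j = g and j divides e, g divides e. Since d divides g, d divides e. e = s, so d divides s. Since s divides d, d = s. Since q = d, q = s. r divides q and l divides q, so lcm(r, l) divides q. q > 0, so lcm(r, l) ≤ q. Because q = s, lcm(r, l) ≤ s.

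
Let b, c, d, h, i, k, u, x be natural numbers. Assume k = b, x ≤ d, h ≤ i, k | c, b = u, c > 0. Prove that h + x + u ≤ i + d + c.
Since h ≤ i and x ≤ d, h + x ≤ i + d. Since k = b and b = u, k = u. k | c and c > 0, hence k ≤ c. k = u, so u ≤ c. h + x ≤ i + d, so h + x + u ≤ i + d + c.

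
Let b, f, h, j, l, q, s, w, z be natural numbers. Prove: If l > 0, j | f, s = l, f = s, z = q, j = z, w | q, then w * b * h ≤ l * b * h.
Because j = z and z = q, j = q. From f = s and j | f, j | s. Since s = l, j | l. Since j = q, q | l. w | q, so w | l. From l > 0, w ≤ l. Then w * b ≤ l * b. Then w * b * h ≤ l * b * h.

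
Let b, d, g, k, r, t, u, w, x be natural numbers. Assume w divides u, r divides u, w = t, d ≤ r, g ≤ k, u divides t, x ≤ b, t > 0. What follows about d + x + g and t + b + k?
d + x + g ≤ t + b + k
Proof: w = t and w divides u, therefore t divides u. u divides t, so u = t. r divides u, so r divides t. Since t > 0, r ≤ t. d ≤ r, so d ≤ t. From x ≤ b and g ≤ k, x + g ≤ b + k. d ≤ t, so d + x + g ≤ t + b + k.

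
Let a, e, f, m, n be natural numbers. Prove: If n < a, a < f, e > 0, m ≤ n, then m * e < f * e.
n < a and a < f, thus n < f. Since m ≤ n, m < f. Combined with e > 0, by multiplying by a positive, m * e < f * e.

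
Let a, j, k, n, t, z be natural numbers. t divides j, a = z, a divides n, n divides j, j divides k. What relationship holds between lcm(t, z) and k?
lcm(t, z) divides k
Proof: Since a divides n and n divides j, a divides j. Since a = z, z divides j. Since t divides j, lcm(t, z) divides j. j divides k, so lcm(t, z) divides k.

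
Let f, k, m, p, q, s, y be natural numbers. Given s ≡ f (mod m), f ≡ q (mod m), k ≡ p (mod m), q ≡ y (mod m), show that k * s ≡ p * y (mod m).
s ≡ f (mod m) and f ≡ q (mod m), hence s ≡ q (mod m). Since q ≡ y (mod m), s ≡ y (mod m). Since k ≡ p (mod m), by multiplying congruences, k * s ≡ p * y (mod m).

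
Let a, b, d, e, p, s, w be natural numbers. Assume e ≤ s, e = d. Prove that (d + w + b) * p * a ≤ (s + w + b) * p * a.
e = d and e ≤ s, hence d ≤ s. Then d + w ≤ s + w. Then d + w + b ≤ s + w + b. Then (d + w + b) * p ≤ (s + w + b) * p. Then (d + w + b) * p * a ≤ (s + w + b) * p * a.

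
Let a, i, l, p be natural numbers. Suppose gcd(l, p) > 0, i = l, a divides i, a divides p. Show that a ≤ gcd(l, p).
i = l and a divides i, thus a divides l. a divides p, so a divides gcd(l, p). gcd(l, p) > 0, so a ≤ gcd(l, p).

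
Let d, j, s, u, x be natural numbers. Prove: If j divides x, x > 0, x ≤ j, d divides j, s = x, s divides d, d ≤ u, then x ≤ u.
Since j divides x and x > 0, j ≤ x. x ≤ j, so j = x. d divides j, so d divides x. s = x and s divides d, hence x divides d. Since d divides x, d = x. Since d ≤ u, x ≤ u.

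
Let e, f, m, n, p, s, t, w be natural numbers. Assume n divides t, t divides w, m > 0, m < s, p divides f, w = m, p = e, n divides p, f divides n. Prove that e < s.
p divides f and f divides n, therefore p divides n. Since n divides p, n = p. p = e, so n = e. w = m and t divides w, therefore t divides m. Since n divides t, n divides m. Since m > 0, n ≤ m. Because n = e, e ≤ m. m < s, so e < s.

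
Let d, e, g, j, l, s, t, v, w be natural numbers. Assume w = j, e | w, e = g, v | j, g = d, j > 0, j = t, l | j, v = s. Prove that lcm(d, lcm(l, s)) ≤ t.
From w = j and e | w, e | j. Since e = g, g | j. Since g = d, d | j. Because v = s and v | j, s | j. Since l | j, lcm(l, s) | j. Since d | j, lcm(d, lcm(l, s)) | j. Since j > 0, lcm(d, lcm(l, s)) ≤ j. j = t, so lcm(d, lcm(l, s)) ≤ t.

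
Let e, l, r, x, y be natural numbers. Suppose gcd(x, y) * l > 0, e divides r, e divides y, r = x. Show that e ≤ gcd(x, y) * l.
r = x and e divides r, hence e divides x. e divides y, so e divides gcd(x, y). Then e divides gcd(x, y) * l. From gcd(x, y) * l > 0, e ≤ gcd(x, y) * l.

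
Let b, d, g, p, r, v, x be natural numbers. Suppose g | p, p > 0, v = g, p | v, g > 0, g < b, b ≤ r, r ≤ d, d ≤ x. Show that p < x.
Because g | p and p > 0, g ≤ p. v = g and p | v, thus p | g. Since g > 0, p ≤ g. g ≤ p, so g = p. Since g < b, p < b. From b ≤ r and r ≤ d, b ≤ d. Since d ≤ x, b ≤ x. Since p < b, p < x.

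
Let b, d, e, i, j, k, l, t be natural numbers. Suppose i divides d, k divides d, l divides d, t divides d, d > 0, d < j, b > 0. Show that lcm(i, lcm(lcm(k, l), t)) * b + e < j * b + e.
k divides d and l divides d, thus lcm(k, l) divides d. Since t divides d, lcm(lcm(k, l), t) divides d. From i divides d, lcm(i, lcm(lcm(k, l), t)) divides d. d > 0, so lcm(i, lcm(lcm(k, l), t)) ≤ d. d < j, so lcm(i, lcm(lcm(k, l), t)) < j. Since b > 0, by multiplying by a positive, lcm(i, lcm(lcm(k, l), t)) * b < j * b. Then lcm(i, lcm(lcm(k, l), t)) * b + e < j * b + e.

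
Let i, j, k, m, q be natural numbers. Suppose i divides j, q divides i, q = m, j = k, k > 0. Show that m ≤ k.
q divides i and i divides j, so q divides j. From j = k, q divides k. Because k > 0, q ≤ k. q = m, so m ≤ k.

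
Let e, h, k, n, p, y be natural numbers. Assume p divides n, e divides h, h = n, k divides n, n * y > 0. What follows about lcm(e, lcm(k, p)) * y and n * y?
lcm(e, lcm(k, p)) * y ≤ n * y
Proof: h = n and e divides h, therefore e divides n. k divides n and p divides n, so lcm(k, p) divides n. Since e divides n, lcm(e, lcm(k, p)) divides n. Then lcm(e, lcm(k, p)) * y divides n * y. Since n * y > 0, lcm(e, lcm(k, p)) * y ≤ n * y.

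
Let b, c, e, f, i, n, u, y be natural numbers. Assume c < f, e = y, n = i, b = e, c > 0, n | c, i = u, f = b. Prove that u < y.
Because b = e and e = y, b = y. n | c and c > 0, thus n ≤ c. From f = b and c < f, c < b. n ≤ c, so n < b. Since n = i, i < b. i = u, so u < b. b = y, so u < y.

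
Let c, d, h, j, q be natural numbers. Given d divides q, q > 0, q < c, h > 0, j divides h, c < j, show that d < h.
d divides q and q > 0, therefore d ≤ q. Since q < c and c < j, q < j. Since d ≤ q, d < j. j divides h and h > 0, therefore j ≤ h. From d < j, d < h.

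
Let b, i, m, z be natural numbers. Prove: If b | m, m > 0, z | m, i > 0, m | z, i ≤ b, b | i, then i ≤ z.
b | i and i > 0, therefore b ≤ i. i ≤ b, so b = i. m | z and z | m, therefore m = z. b | m and m > 0, therefore b ≤ m. m = z, so b ≤ z. Since b = i, i ≤ z.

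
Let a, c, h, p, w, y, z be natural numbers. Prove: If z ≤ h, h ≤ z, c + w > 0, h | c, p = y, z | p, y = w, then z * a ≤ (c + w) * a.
From h ≤ z and z ≤ h, h = z. h | c, so z | c. p = y and z | p, hence z | y. Because y = w, z | w. Since z | c, z | c + w. Since c + w > 0, z ≤ c + w. Then z * a ≤ (c + w) * a.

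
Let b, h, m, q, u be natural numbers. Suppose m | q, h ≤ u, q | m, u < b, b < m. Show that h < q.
m | q and q | m, so m = q. h ≤ u and u < b, therefore h < b. b < m, so h < m. m = q, so h < q.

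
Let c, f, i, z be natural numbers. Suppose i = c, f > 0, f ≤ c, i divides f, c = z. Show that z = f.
Since i = c and i divides f, c divides f. Since f > 0, c ≤ f. f ≤ c, so f = c. Since c = z, f = z. Then z = f.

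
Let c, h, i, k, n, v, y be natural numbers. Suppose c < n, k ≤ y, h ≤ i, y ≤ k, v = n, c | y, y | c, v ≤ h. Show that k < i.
c | y and y | c, therefore c = y. From y ≤ k and k ≤ y, y = k. Because c = y, c = k. v = n and v ≤ h, therefore n ≤ h. Since h ≤ i, n ≤ i. c < n, so c < i. Since c = k, k < i.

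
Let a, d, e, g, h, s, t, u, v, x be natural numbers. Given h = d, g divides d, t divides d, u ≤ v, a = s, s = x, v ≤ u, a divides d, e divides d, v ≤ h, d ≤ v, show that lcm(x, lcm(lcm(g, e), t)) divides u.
Because v ≤ u and u ≤ v, v = u. From h = d and v ≤ h, v ≤ d. Since d ≤ v, d = v. Because a = s and s = x, a = x. Since a divides d, x divides d. g divides d and e divides d, hence lcm(g, e) divides d. t divides d, so lcm(lcm(g, e), t) divides d. Since x divides d, lcm(x, lcm(lcm(g, e), t)) divides d. Since d = v, lcm(x, lcm(lcm(g, e), t)) divides v. Since v = u, lcm(x, lcm(lcm(g, e), t)) divides u.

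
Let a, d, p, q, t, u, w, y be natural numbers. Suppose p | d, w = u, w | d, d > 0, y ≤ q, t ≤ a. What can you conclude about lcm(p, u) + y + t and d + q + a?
lcm(p, u) + y + t ≤ d + q + a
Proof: w = u and w | d, thus u | d. Since p | d, lcm(p, u) | d. d > 0, so lcm(p, u) ≤ d. From y ≤ q and t ≤ a, y + t ≤ q + a. Since lcm(p, u) ≤ d, lcm(p, u) + y + t ≤ d + q + a.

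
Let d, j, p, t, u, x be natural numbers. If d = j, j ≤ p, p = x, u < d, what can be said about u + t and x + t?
u + t < x + t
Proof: d = j and u < d, hence u < j. Since p = x and j ≤ p, j ≤ x. Since u < j, u < x. Then u + t < x + t.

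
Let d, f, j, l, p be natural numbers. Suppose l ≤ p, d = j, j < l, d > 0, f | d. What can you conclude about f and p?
f < p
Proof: f | d and d > 0, thus f ≤ d. Since d = j, f ≤ j. j < l, so f < l. l ≤ p, so f < p.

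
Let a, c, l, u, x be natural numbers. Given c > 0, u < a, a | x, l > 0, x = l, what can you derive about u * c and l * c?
u * c < l * c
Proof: Because x = l and a | x, a | l. l > 0, so a ≤ l. From u < a, u < l. From c > 0, u * c < l * c.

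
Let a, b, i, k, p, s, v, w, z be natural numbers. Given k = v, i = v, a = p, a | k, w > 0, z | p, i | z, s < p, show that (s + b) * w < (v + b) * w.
k = v and a | k, therefore a | v. a = p, so p | v. i | z and z | p, thus i | p. Since i = v, v | p. Since p | v, p = v. Since s < p, s < v. Then s + b < v + b. w > 0, so (s + b) * w < (v + b) * w.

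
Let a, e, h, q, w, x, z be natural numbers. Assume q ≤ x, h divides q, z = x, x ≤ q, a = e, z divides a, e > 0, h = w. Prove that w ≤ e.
From h = w and h divides q, w divides q. x ≤ q and q ≤ x, therefore x = q. Since z = x, z = q. a = e and z divides a, so z divides e. z = q, so q divides e. Since w divides q, w divides e. Because e > 0, w ≤ e.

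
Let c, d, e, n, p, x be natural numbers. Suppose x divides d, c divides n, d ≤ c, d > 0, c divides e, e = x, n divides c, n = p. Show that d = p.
e = x and c divides e, so c divides x. Because x divides d, c divides d. Since d > 0, c ≤ d. Since d ≤ c, d = c. c divides n and n divides c, so c = n. d = c, so d = n. n = p, so d = p.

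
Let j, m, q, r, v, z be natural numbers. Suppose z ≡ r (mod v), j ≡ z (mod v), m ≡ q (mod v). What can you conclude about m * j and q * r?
m * j ≡ q * r (mod v)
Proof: j ≡ z (mod v) and z ≡ r (mod v), therefore j ≡ r (mod v). Since m ≡ q (mod v), m * j ≡ q * r (mod v).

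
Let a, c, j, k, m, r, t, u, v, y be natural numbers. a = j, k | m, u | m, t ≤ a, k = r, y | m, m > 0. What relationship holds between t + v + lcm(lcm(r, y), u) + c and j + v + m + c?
t + v + lcm(lcm(r, y), u) + c ≤ j + v + m + c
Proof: Since a = j and t ≤ a, t ≤ j. Then t + v ≤ j + v. k = r and k | m, thus r | m. y | m, so lcm(r, y) | m. Since u | m, lcm(lcm(r, y), u) | m. Since m > 0, lcm(lcm(r, y), u) ≤ m. Then lcm(lcm(r, y), u) + c ≤ m + c. t + v ≤ j + v, so t + v + lcm(lcm(r, y), u) + c ≤ j + v + m + c.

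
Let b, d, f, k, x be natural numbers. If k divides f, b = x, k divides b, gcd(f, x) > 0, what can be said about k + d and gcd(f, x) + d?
k + d ≤ gcd(f, x) + d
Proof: b = x and k divides b, so k divides x. Since k divides f, k divides gcd(f, x). gcd(f, x) > 0, so k ≤ gcd(f, x). Then k + d ≤ gcd(f, x) + d.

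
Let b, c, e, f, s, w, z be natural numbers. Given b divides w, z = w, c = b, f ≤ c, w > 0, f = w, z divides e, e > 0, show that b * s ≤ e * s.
Since f = w and f ≤ c, w ≤ c. c = b, so w ≤ b. b divides w and w > 0, hence b ≤ w. Since w ≤ b, w = b. z = w, so z = b. z divides e and e > 0, so z ≤ e. z = b, so b ≤ e. By multiplying by a non-negative, b * s ≤ e * s.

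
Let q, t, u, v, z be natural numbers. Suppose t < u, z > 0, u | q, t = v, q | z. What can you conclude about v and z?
v < z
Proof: From u | q and q | z, u | z. Since z > 0, u ≤ z. Since t < u, t < z. t = v, so v < z.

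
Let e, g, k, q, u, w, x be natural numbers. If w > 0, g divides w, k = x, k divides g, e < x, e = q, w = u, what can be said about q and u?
q < u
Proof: Since e = q and e < x, q < x. Since k divides g and g divides w, k divides w. k = x, so x divides w. Since w > 0, x ≤ w. Since w = u, x ≤ u. q < x, so q < u.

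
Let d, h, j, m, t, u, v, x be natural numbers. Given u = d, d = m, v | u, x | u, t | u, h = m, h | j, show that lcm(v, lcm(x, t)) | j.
From u = d and d = m, u = m. From x | u and t | u, lcm(x, t) | u. From v | u, lcm(v, lcm(x, t)) | u. Since u = m, lcm(v, lcm(x, t)) | m. h = m and h | j, thus m | j. Since lcm(v, lcm(x, t)) | m, lcm(v, lcm(x, t)) | j.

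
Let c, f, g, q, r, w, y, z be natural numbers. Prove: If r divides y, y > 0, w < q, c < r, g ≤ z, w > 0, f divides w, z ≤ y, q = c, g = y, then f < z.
f divides w and w > 0, therefore f ≤ w. From w < q, f < q. q = c, so f < c. Since g = y and g ≤ z, y ≤ z. Since z ≤ y, y = z. r divides y and y > 0, therefore r ≤ y. y = z, so r ≤ z. Since c < r, c < z. Since f < c, f < z.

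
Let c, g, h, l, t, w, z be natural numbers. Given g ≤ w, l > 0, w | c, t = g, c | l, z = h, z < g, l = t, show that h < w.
Since l = t and t = g, l = g. w | c and c | l, hence w | l. Since l > 0, w ≤ l. Since l = g, w ≤ g. Since g ≤ w, g = w. z = h and z < g, thus h < g. From g = w, h < w.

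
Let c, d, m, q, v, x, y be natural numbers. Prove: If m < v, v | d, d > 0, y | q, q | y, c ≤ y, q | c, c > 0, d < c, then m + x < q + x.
Because v | d and d > 0, v ≤ d. Since m < v, m < d. y | q and q | y, thus y = q. Since c ≤ y, c ≤ q. Since q | c and c > 0, q ≤ c. From c ≤ q, c = q. d < c, so d < q. m < d, so m < q. Then m + x < q + x.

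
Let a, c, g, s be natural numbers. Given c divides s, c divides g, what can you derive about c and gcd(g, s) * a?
c divides gcd(g, s) * a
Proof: c divides g and c divides s, thus c divides gcd(g, s). Then c divides gcd(g, s) * a.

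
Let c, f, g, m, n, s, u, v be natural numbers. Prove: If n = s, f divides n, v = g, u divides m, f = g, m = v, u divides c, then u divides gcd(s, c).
From m = v and v = g, m = g. Since u divides m, u divides g. n = s and f divides n, hence f divides s. f = g, so g divides s. Since u divides g, u divides s. From u divides c, u divides gcd(s, c).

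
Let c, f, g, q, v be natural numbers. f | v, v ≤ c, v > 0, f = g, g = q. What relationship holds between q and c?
q ≤ c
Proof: From f = g and f | v, g | v. v > 0, so g ≤ v. From g = q, q ≤ v. v ≤ c, so q ≤ c.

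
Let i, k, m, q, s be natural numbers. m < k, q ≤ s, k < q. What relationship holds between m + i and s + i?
m + i < s + i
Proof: Because k < q and q ≤ s, k < s. Since m < k, m < s. Then m + i < s + i.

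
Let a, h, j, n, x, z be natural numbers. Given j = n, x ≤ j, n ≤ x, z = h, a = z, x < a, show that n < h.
j = n and x ≤ j, therefore x ≤ n. n ≤ x, so x = n. From a = z and x < a, x < z. From z = h, x < h. Since x = n, n < h.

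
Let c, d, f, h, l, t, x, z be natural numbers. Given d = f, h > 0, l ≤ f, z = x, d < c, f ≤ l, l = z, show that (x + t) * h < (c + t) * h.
Since f ≤ l and l ≤ f, f = l. Since l = z and z = x, l = x. Since f = l, f = x. From d = f and d < c, f < c. Since f = x, x < c. Then x + t < c + t. Since h > 0, (x + t) * h < (c + t) * h.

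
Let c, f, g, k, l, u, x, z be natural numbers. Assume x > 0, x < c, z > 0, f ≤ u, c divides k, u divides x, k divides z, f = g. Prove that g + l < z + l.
Since u divides x and x > 0, u ≤ x. From f ≤ u, f ≤ x. f = g, so g ≤ x. x < c, so g < c. c divides k and k divides z, so c divides z. Since z > 0, c ≤ z. g < c, so g < z. Then g + l < z + l.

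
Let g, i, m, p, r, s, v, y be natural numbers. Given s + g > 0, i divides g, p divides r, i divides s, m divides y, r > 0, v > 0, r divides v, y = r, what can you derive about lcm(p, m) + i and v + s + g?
lcm(p, m) + i ≤ v + s + g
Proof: y = r and m divides y, thus m divides r. p divides r, so lcm(p, m) divides r. From r > 0, lcm(p, m) ≤ r. Because r divides v and v > 0, r ≤ v. Since lcm(p, m) ≤ r, lcm(p, m) ≤ v. i divides s and i divides g, hence i divides s + g. Since s + g > 0, i ≤ s + g. From lcm(p, m) ≤ v, lcm(p, m) + i ≤ v + s + g.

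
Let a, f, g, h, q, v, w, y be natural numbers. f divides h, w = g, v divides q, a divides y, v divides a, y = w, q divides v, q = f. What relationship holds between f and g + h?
f divides g + h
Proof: v divides q and q divides v, therefore v = q. Since v divides a, q divides a. q = f, so f divides a. y = w and w = g, therefore y = g. Because a divides y, a divides g. Since f divides a, f divides g. f divides h, so f divides g + h.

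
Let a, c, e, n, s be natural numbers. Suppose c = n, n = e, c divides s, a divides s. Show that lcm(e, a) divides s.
c = n and n = e, so c = e. c divides s, so e divides s. Because a divides s, lcm(e, a) divides s.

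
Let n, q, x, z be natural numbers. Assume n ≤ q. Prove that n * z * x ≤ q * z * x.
n ≤ q. By multiplying by a non-negative, n * z ≤ q * z. By multiplying by a non-negative, n * z * x ≤ q * z * x.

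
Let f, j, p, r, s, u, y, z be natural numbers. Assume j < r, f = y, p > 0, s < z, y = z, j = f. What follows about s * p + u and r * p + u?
s * p + u < r * p + u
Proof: f = y and y = z, so f = z. Because j = f, j = z. Since j < r, z < r. Since s < z, s < r. Combining with p > 0, by multiplying by a positive, s * p < r * p. Then s * p + u < r * p + u.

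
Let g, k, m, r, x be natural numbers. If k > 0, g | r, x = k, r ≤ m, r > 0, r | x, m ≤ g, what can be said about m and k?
m ≤ k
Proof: g | r and r > 0, thus g ≤ r. Because m ≤ g, m ≤ r. Since r ≤ m, r = m. x = k and r | x, so r | k. Since k > 0, r ≤ k. Since r = m, m ≤ k.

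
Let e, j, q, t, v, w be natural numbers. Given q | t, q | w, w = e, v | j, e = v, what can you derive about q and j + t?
q | j + t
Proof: w = e and e = v, therefore w = v. q | w, so q | v. Because v | j, q | j. Since q | t, q | j + t.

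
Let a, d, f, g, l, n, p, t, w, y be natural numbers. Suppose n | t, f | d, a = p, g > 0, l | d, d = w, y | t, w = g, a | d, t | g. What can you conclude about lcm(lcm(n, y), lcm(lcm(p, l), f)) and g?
lcm(lcm(n, y), lcm(lcm(p, l), f)) ≤ g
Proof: From n | t and y | t, lcm(n, y) | t. Since t | g, lcm(n, y) | g. d = w and w = g, hence d = g. a = p and a | d, thus p | d. l | d, so lcm(p, l) | d. Since f | d, lcm(lcm(p, l), f) | d. d = g, so lcm(lcm(p, l), f) | g. From lcm(n, y) | g, lcm(lcm(n, y), lcm(lcm(p, l), f)) | g. Since g > 0, lcm(lcm(n, y), lcm(lcm(p, l), f)) ≤ g.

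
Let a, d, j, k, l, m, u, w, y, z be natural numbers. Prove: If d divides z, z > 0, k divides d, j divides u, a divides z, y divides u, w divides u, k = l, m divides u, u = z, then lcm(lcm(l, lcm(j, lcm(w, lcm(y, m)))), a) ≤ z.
Because k divides d and d divides z, k divides z. Since k = l, l divides z. Because y divides u and m divides u, lcm(y, m) divides u. Since w divides u, lcm(w, lcm(y, m)) divides u. j divides u, so lcm(j, lcm(w, lcm(y, m))) divides u. u = z, so lcm(j, lcm(w, lcm(y, m))) divides z. l divides z, so lcm(l, lcm(j, lcm(w, lcm(y, m)))) divides z. Since a divides z, lcm(lcm(l, lcm(j, lcm(w, lcm(y, m)))), a) divides z. Since z > 0, lcm(lcm(l, lcm(j, lcm(w, lcm(y, m)))), a) ≤ z.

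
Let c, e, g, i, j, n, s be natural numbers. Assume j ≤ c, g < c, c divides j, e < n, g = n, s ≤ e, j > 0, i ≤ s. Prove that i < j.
c divides j and j > 0, so c ≤ j. j ≤ c, so c = j. s ≤ e and e < n, so s < n. From g = n and g < c, n < c. s < n, so s < c. Since c = j, s < j. Since i ≤ s, i < j.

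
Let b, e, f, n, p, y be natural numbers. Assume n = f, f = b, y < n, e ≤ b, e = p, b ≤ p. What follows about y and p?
y < p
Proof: Since n = f and f = b, n = b. Because e = p and e ≤ b, p ≤ b. Since b ≤ p, b = p. n = b, so n = p. Since y < n, y < p.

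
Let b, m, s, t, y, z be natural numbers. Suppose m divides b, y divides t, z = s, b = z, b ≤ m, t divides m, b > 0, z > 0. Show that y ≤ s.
m divides b and b > 0, therefore m ≤ b. Since b ≤ m, m = b. Because b = z, m = z. y divides t and t divides m, so y divides m. Since m = z, y divides z. z > 0, so y ≤ z. Since z = s, y ≤ s.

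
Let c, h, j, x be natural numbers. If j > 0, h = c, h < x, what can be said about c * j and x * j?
c * j < x * j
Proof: h = c and h < x, therefore c < x. Since j > 0, c * j < x * j.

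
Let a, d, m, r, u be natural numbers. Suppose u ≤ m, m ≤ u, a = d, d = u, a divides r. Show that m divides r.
Because u ≤ m and m ≤ u, u = m. a = d and d = u, so a = u. Because a divides r, u divides r. Since u = m, m divides r.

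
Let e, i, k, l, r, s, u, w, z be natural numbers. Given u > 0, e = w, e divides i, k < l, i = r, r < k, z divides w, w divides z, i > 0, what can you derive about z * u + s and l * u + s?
z * u + s < l * u + s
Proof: w divides z and z divides w, thus w = z. Because e = w, e = z. Since e divides i, z divides i. Since i > 0, z ≤ i. Since i = r, z ≤ r. r < k and k < l, therefore r < l. Since z ≤ r, z < l. Combining with u > 0, by multiplying by a positive, z * u < l * u. Then z * u + s < l * u + s.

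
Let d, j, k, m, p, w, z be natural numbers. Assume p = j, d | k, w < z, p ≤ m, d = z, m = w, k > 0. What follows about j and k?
j < k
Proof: m = w and p ≤ m, therefore p ≤ w. p = j, so j ≤ w. Since w < z, j < z. Because d = z and d | k, z | k. Since k > 0, z ≤ k. Since j < z, j < k.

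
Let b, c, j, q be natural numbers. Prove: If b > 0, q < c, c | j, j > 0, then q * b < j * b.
c | j and j > 0, so c ≤ j. q < c, so q < j. b > 0, so q * b < j * b.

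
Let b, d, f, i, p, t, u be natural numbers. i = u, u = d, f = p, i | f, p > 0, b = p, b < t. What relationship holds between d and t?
d < t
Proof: From i = u and u = d, i = d. f = p and i | f, hence i | p. Because p > 0, i ≤ p. Since i = d, d ≤ p. Because b = p and b < t, p < t. From d ≤ p, d < t.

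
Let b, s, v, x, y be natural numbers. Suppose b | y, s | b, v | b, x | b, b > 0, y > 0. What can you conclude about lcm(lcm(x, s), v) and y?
lcm(lcm(x, s), v) ≤ y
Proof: x | b and s | b, therefore lcm(x, s) | b. From v | b, lcm(lcm(x, s), v) | b. Since b > 0, lcm(lcm(x, s), v) ≤ b. From b | y and y > 0, b ≤ y. lcm(lcm(x, s), v) ≤ b, so lcm(lcm(x, s), v) ≤ y.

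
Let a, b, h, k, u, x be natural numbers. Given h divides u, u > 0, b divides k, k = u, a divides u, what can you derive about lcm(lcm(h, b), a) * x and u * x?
lcm(lcm(h, b), a) * x ≤ u * x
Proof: k = u and b divides k, therefore b divides u. Since h divides u, lcm(h, b) divides u. Since a divides u, lcm(lcm(h, b), a) divides u. u > 0, so lcm(lcm(h, b), a) ≤ u. By multiplying by a non-negative, lcm(lcm(h, b), a) * x ≤ u * x.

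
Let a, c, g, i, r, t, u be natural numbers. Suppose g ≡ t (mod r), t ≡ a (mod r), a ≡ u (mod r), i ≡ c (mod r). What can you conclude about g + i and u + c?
g + i ≡ u + c (mod r)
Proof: g ≡ t (mod r) and t ≡ a (mod r), hence g ≡ a (mod r). Because a ≡ u (mod r), g ≡ u (mod r). Because i ≡ c (mod r), by adding congruences, g + i ≡ u + c (mod r).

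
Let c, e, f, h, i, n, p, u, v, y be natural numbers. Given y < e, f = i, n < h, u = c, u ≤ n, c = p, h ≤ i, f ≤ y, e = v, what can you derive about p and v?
p < v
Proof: u = c and c = p, so u = p. Because u ≤ n and n < h, u < h. u = p, so p < h. Since h ≤ i, p < i. f = i and f ≤ y, hence i ≤ y. y < e, so i < e. Since e = v, i < v. Because p < i, p < v.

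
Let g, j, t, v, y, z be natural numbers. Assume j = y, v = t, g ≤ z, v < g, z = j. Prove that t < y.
v = t and v < g, thus t < g. From z = j and j = y, z = y. Since g ≤ z, g ≤ y. t < g, so t < y.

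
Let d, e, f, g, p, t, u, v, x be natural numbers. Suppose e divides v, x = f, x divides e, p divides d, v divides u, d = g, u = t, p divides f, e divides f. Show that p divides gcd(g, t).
d = g and p divides d, hence p divides g. x = f and x divides e, thus f divides e. e divides f, so f = e. p divides f, so p divides e. e divides v, so p divides v. u = t and v divides u, thus v divides t. Since p divides v, p divides t. p divides g, so p divides gcd(g, t).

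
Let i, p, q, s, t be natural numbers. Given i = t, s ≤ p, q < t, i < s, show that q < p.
From i = t and i < s, t < s. Because s ≤ p, t < p. Since q < t, q < p.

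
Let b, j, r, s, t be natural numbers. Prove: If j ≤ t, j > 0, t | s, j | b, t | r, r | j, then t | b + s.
t | r and r | j, therefore t | j. j > 0, so t ≤ j. Since j ≤ t, j = t. j | b, so t | b. From t | s, t | b + s.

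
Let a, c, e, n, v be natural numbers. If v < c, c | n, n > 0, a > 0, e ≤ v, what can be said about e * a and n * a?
e * a < n * a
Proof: Since e ≤ v and v < c, e < c. From c | n and n > 0, c ≤ n. Since e < c, e < n. Because a > 0, e * a < n * a.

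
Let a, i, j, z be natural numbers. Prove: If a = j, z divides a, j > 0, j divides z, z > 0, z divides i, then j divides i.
a = j and z divides a, hence z divides j. Since j > 0, z ≤ j. From j divides z and z > 0, j ≤ z. z ≤ j, so z = j. z divides i, so j divides i.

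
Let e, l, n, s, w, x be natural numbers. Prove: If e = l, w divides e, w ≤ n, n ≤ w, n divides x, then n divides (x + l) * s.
w ≤ n and n ≤ w, so w = n. Since e = l and w divides e, w divides l. Since w = n, n divides l. Since n divides x, n divides x + l. Then n divides (x + l) * s.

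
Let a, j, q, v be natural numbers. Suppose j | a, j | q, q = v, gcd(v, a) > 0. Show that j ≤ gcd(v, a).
From q = v and j | q, j | v. Since j | a, j | gcd(v, a). Since gcd(v, a) > 0, j ≤ gcd(v, a).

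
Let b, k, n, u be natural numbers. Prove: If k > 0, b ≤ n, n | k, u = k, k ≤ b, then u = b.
Because n | k and k > 0, n ≤ k. Since b ≤ n, b ≤ k. Since k ≤ b, k = b. From u = k, u = b.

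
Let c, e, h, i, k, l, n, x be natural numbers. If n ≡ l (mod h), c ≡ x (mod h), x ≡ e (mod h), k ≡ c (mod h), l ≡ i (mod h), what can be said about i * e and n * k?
i * e ≡ n * k (mod h)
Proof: n ≡ l (mod h) and l ≡ i (mod h), hence n ≡ i (mod h). k ≡ c (mod h) and c ≡ x (mod h), so k ≡ x (mod h). x ≡ e (mod h), so k ≡ e (mod h). Since n ≡ i (mod h), n * k ≡ i * e (mod h). Then i * e ≡ n * k (mod h).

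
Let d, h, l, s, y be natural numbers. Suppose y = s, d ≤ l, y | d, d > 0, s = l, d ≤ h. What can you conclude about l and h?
l ≤ h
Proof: y = s and s = l, hence y = l. y | d, so l | d. Because d > 0, l ≤ d. Since d ≤ l, d = l. From d ≤ h, l ≤ h.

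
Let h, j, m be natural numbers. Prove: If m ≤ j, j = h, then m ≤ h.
j = h and m ≤ j. By substitution, m ≤ h.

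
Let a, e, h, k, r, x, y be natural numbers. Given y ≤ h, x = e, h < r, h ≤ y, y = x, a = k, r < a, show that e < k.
Since y = x and x = e, y = e. h ≤ y and y ≤ h, therefore h = y. h < r and r < a, therefore h < a. a = k, so h < k. From h = y, y < k. y = e, so e < k.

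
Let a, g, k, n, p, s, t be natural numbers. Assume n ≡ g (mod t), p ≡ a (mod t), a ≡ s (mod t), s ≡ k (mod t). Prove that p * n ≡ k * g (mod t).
p ≡ a (mod t) and a ≡ s (mod t), hence p ≡ s (mod t). s ≡ k (mod t), so p ≡ k (mod t). Since n ≡ g (mod t), by multiplying congruences, p * n ≡ k * g (mod t).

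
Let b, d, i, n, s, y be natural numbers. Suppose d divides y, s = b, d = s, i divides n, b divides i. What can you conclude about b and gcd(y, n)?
b divides gcd(y, n)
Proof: Since d = s and d divides y, s divides y. Since s = b, b divides y. From b divides i and i divides n, b divides n. b divides y, so b divides gcd(y, n).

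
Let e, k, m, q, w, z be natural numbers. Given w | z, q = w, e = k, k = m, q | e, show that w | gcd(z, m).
e = k and k = m, so e = m. q | e, so q | m. Since q = w, w | m. Since w | z, w | gcd(z, m).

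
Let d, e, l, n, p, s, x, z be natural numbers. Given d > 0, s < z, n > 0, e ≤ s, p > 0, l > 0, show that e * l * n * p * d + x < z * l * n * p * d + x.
e ≤ s and s < z, therefore e < z. Since l > 0, e * l < z * l. From n > 0, e * l * n < z * l * n. Since p > 0, e * l * n * p < z * l * n * p. From d > 0, e * l * n * p * d < z * l * n * p * d. Then e * l * n * p * d + x < z * l * n * p * d + x.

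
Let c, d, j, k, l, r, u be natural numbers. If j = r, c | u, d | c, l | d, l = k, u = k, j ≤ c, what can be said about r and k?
r ≤ k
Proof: u = k and c | u, therefore c | k. Because l = k and l | d, k | d. Because d | c, k | c. Since c | k, c = k. Since j ≤ c, j ≤ k. j = r, so r ≤ k.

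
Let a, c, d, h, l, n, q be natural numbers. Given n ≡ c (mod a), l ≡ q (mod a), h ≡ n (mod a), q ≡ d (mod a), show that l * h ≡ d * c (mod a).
l ≡ q (mod a) and q ≡ d (mod a), thus l ≡ d (mod a). h ≡ n (mod a) and n ≡ c (mod a), hence h ≡ c (mod a). Since l ≡ d (mod a), by multiplying congruences, l * h ≡ d * c (mod a).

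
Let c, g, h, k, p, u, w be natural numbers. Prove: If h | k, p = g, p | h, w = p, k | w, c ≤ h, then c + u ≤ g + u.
h | k and k | w, so h | w. Since w = p, h | p. Since p | h, h = p. p = g, so h = g. Since c ≤ h, c ≤ g. Then c + u ≤ g + u.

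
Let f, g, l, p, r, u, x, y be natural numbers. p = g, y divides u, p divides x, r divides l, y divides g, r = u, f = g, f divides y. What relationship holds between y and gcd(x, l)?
y divides gcd(x, l)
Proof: f = g and f divides y, therefore g divides y. From y divides g, g = y. From p = g, p = y. Because p divides x, y divides x. Because r = u and r divides l, u divides l. y divides u, so y divides l. y divides x, so y divides gcd(x, l).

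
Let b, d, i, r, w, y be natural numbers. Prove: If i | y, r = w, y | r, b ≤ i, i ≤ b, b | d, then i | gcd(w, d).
Because r = w and y | r, y | w. Since i | y, i | w. From b ≤ i and i ≤ b, b = i. Since b | d, i | d. Since i | w, i | gcd(w, d).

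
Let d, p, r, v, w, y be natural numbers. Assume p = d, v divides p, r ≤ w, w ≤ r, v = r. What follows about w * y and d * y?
w * y divides d * y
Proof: r ≤ w and w ≤ r, hence r = w. v = r and v divides p, therefore r divides p. r = w, so w divides p. p = d, so w divides d. Then w * y divides d * y.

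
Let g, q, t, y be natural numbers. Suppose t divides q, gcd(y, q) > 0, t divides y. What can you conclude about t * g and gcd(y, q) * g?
t * g ≤ gcd(y, q) * g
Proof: Since t divides y and t divides q, t divides gcd(y, q). gcd(y, q) > 0, so t ≤ gcd(y, q). By multiplying by a non-negative, t * g ≤ gcd(y, q) * g.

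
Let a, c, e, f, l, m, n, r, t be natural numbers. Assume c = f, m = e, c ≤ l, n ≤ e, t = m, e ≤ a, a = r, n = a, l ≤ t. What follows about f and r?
f ≤ r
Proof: From n = a and n ≤ e, a ≤ e. Since e ≤ a, e = a. a = r, so e = r. c = f and c ≤ l, thus f ≤ l. Because t = m and m = e, t = e. Because l ≤ t, l ≤ e. f ≤ l, so f ≤ e. Since e = r, f ≤ r.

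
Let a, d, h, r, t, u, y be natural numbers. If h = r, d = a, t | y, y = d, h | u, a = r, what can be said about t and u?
t | u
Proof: From y = d and d = a, y = a. Since a = r, y = r. Since t | y, t | r. h = r and h | u, so r | u. Since t | r, t | u.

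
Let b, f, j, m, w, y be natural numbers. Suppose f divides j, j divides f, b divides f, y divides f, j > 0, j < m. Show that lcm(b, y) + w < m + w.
Since f divides j and j divides f, f = j. b divides f and y divides f, thus lcm(b, y) divides f. Since f = j, lcm(b, y) divides j. j > 0, so lcm(b, y) ≤ j. Because j < m, lcm(b, y) < m. Then lcm(b, y) + w < m + w.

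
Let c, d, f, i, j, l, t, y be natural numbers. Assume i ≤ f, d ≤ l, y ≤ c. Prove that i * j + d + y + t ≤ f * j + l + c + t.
From i ≤ f, i * j ≤ f * j. Since d ≤ l and y ≤ c, d + y ≤ l + c. Since i * j ≤ f * j, i * j + d + y ≤ f * j + l + c. Then i * j + d + y + t ≤ f * j + l + c + t.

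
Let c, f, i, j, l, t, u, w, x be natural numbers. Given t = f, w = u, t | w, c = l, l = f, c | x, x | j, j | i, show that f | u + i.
w = u and t | w, thus t | u. t = f, so f | u. c = l and l = f, thus c = f. c | x, so f | x. Because x | j, f | j. From j | i, f | i. f | u, so f | u + i.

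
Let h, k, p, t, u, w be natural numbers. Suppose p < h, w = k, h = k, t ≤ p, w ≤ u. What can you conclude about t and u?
t < u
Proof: Since h = k and p < h, p < k. Since t ≤ p, t < k. w = k and w ≤ u, so k ≤ u. t < k, so t < u.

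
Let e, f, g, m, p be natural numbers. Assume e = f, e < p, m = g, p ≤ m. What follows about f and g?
f < g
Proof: Because e < p and p ≤ m, e < m. m = g, so e < g. Since e = f, f < g.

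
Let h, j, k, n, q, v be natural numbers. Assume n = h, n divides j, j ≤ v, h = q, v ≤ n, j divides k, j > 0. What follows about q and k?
q divides k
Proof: j ≤ v and v ≤ n, therefore j ≤ n. Because n divides j and j > 0, n ≤ j. Since j ≤ n, j = n. n = h, so j = h. Since h = q, j = q. Since j divides k, q divides k.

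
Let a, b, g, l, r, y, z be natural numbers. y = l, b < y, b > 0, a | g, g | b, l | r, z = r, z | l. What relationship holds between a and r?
a < r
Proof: Since a | g and g | b, a | b. Since b > 0, a ≤ b. Since z = r and z | l, r | l. Since l | r, l = r. y = l and b < y, so b < l. l = r, so b < r. a ≤ b, so a < r.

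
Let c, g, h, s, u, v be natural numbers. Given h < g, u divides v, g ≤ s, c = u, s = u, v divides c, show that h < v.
c = u and v divides c, thus v divides u. u divides v, so u = v. Since h < g and g ≤ s, h < s. s = u, so h < u. Since u = v, h < v.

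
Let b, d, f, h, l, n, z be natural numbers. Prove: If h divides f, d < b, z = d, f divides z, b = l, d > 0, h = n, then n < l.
h = n and h divides f, hence n divides f. From z = d and f divides z, f divides d. From n divides f, n divides d. Since d > 0, n ≤ d. Because b = l and d < b, d < l. n ≤ d, so n < l.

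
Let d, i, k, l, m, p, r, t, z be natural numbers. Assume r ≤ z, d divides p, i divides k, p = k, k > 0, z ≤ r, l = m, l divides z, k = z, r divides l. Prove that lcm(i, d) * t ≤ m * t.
r ≤ z and z ≤ r, so r = z. Since r divides l, z divides l. From l divides z, z = l. Since k = z, k = l. Since l = m, k = m. p = k and d divides p, so d divides k. i divides k, so lcm(i, d) divides k. k > 0, so lcm(i, d) ≤ k. k = m, so lcm(i, d) ≤ m. By multiplying by a non-negative, lcm(i, d) * t ≤ m * t.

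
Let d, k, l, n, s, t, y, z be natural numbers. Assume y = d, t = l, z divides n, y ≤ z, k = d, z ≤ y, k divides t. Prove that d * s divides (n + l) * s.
Because z ≤ y and y ≤ z, z = y. y = d, so z = d. Since z divides n, d divides n. Since t = l and k divides t, k divides l. k = d, so d divides l. Because d divides n, d divides n + l. Then d * s divides (n + l) * s.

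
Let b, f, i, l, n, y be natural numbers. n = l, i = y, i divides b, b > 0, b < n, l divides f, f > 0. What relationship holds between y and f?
y < f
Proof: i divides b and b > 0, so i ≤ b. Because b < n, i < n. Because i = y, y < n. Since n = l, y < l. l divides f and f > 0, therefore l ≤ f. y < l, so y < f.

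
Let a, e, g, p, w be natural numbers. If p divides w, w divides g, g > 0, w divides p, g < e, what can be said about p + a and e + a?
p + a < e + a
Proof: Since w divides p and p divides w, w = p. From w divides g and g > 0, w ≤ g. From g < e, w < e. Since w = p, p < e. Then p + a < e + a.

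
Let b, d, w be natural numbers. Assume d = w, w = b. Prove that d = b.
d = w and w = b. By transitivity, d = b.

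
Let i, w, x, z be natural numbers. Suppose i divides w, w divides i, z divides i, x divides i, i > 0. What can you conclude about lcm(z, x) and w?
lcm(z, x) ≤ w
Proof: i divides w and w divides i, hence i = w. z divides i and x divides i, therefore lcm(z, x) divides i. Because i > 0, lcm(z, x) ≤ i. i = w, so lcm(z, x) ≤ w.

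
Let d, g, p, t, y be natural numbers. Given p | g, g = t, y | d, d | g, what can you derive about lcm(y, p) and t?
lcm(y, p) | t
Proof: Since y | d and d | g, y | g. Since p | g, lcm(y, p) | g. g = t, so lcm(y, p) | t.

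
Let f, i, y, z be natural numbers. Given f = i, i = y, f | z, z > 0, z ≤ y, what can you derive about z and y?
z = y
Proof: f = i and i = y, so f = y. From f | z, y | z. z > 0, so y ≤ z. z ≤ y, so y = z. Then z = y.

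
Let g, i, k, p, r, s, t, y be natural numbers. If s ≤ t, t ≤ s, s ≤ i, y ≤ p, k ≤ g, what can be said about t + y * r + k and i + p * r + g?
t + y * r + k ≤ i + p * r + g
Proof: s ≤ t and t ≤ s, hence s = t. s ≤ i, so t ≤ i. y ≤ p. By multiplying by a non-negative, y * r ≤ p * r. Since k ≤ g, y * r + k ≤ p * r + g. Since t ≤ i, t + y * r + k ≤ i + p * r + g.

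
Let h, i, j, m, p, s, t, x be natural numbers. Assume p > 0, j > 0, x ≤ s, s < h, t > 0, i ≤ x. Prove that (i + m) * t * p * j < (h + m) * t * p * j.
Since x ≤ s and s < h, x < h. Since i ≤ x, i < h. Then i + m < h + m. t > 0, so (i + m) * t < (h + m) * t. Since p > 0, (i + m) * t * p < (h + m) * t * p. j > 0, so (i + m) * t * p * j < (h + m) * t * p * j.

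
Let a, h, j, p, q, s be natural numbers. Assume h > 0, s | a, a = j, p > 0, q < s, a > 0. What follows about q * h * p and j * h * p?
q * h * p < j * h * p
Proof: Since s | a and a > 0, s ≤ a. q < s, so q < a. a = j, so q < j. h > 0, so q * h < j * h. From p > 0, q * h * p < j * h * p.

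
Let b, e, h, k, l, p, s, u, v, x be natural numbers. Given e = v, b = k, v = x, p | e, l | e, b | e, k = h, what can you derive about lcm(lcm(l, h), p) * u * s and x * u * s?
lcm(lcm(l, h), p) * u * s | x * u * s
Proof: e = v and v = x, so e = x. Since b = k and k = h, b = h. Since b | e, h | e. l | e, so lcm(l, h) | e. Since p | e, lcm(lcm(l, h), p) | e. Since e = x, lcm(lcm(l, h), p) | x. Then lcm(lcm(l, h), p) * u | x * u. Then lcm(lcm(l, h), p) * u * s | x * u * s.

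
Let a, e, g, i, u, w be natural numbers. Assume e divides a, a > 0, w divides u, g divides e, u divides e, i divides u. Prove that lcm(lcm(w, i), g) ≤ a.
w divides u and i divides u, thus lcm(w, i) divides u. u divides e, so lcm(w, i) divides e. Since g divides e, lcm(lcm(w, i), g) divides e. Since e divides a, lcm(lcm(w, i), g) divides a. Since a > 0, lcm(lcm(w, i), g) ≤ a.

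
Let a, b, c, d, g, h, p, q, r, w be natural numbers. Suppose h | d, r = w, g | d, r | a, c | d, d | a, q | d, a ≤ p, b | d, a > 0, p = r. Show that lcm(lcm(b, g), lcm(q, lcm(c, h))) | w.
b | d and g | d, so lcm(b, g) | d. Since c | d and h | d, lcm(c, h) | d. q | d, so lcm(q, lcm(c, h)) | d. lcm(b, g) | d, so lcm(lcm(b, g), lcm(q, lcm(c, h))) | d. p = r and a ≤ p, therefore a ≤ r. r | a and a > 0, so r ≤ a. a ≤ r, so a = r. r = w, so a = w. d | a, so d | w. lcm(lcm(b, g), lcm(q, lcm(c, h))) | d, so lcm(lcm(b, g), lcm(q, lcm(c, h))) | w.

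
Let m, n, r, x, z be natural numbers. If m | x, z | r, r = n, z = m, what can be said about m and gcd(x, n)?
m | gcd(x, n)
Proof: r = n and z | r, thus z | n. z = m, so m | n. m | x, so m | gcd(x, n).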